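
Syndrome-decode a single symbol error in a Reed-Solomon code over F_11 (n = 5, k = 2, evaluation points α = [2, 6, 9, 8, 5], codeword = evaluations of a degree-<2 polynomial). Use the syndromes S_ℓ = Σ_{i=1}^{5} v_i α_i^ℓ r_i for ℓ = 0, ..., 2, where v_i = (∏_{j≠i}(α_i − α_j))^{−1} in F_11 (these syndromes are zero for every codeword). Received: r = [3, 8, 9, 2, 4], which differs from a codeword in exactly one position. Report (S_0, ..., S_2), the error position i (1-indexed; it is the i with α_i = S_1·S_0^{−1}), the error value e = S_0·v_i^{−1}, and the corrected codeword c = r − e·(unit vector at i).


S = (1, 8, 9), error at position 4, error magnitude e = 8, c = [3, 8, 9, 5, 4].

Step 1: column multipliers v_i = (∏_{j≠i}(α_i − α_j))^{−1} mod 11.
  i = 1 (α = 2): (2−6)(2−9)(2−8)(2−5) = (−4)·(−7)·(−6)·(−3) = 504 ≡ 9, so v_1 = 9^{−1} = 5 (mod 11).
  i = 2 (α = 6): (6−2)(6−9)(6−8)(6−5) = 4·(−3)·(−2)·1 = 24 ≡ 2, so v_2 = 2^{−1} = 6 (mod 11).
  i = 3 (α = 9): (9−2)(9−6)(9−8)(9−5) = 7·3·1·4 = 84 ≡ 7, so v_3 = 7^{−1} = 8 (mod 11).
  i = 4 (α = 8): (8−2)(8−6)(8−9)(8−5) = 6·2·(−1)·3 = −36 ≡ 8, so v_4 = 8^{−1} = 7 (mod 11).
  i = 5 (α = 5): (5−2)(5−6)(5−9)(5−8) = 3·(−1)·(−4)·(−3) = −36 ≡ 8, so v_5 = 8^{−1} = 7 (mod 11).
  v = [5, 6, 8, 7, 7].
Step 2: syndromes of r = [3, 8, 9, 2, 4] (all sums mod 11).
  S_0 = Σ v_i r_i = 5·3 + 6·8 + 8·9 + 7·2 + 7·4 = 177 ≡ 1.
  S_1 = Σ v_i α_i r_i = 5·2·3 + 6·6·8 + 8·9·9 + 7·8·2 + 7·5·4 = 1218 ≡ 8.
  α_i^2 mod 11 = [4, 3, 4, 9, 3].
  S_2 = Σ v_i α_i^2 r_i = 5·4·3 + 6·3·8 + 8·4·9 + 7·9·2 + 7·3·4 = 702 ≡ 9.
  S = (1, 8, 9) ≠ 0, so r is not a codeword (an error is present).
Step 3: locate the error. For a single error e at position i, S_ℓ = v_i·e·α_i^ℓ, so α_err = S_1/S_0.
  S_0^{−1} = 1^{−1} = 1 (mod 11), so α_err = 8·1 = 8 ≡ 8 = α_4. Error position i = 4.
  Consistency check: S_2/S_1 = 9·7 = 63 ≡ 8 = α_err ✓ (single-error assumption holds).
Step 4: error magnitude e = S_0/v_4 = S_0·∏_{j≠4}(α_4 − α_j) = 1·8 = 8 ≡ 8 (mod 11).
Step 5: correct position 4: c_4 = r_4 − e = 2 − 8 ≡ 5 (mod 11). Hence c = [3, 8, 9, 5, 4].
  Check: interpolating c through the α_i gives m(x) = 6 + 4·x (degree < 2) with m(α_i) = c_i for every i, so c is indeed a codeword.


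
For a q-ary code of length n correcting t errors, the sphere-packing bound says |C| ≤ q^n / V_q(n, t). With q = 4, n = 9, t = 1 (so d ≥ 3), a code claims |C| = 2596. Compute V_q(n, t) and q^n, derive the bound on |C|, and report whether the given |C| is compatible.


V_q(n, t) = 28, q^n = 262144, Hamming bound = 9362, |C| = 2596 ≤ bound (satisfied).

Step 1: Compute V_q(n, t) = Σ_{j=0}^1 C(n, j) (q−1)^j.
  j = 0: C(9,0)·(3)^0 = 1·1 = 1.
  j = 1: C(9,1)·(3)^1 = 9·3 = 27.
  V_q(n, t) = 1 + 27 = 28.
Step 2: q^n = 4^9 = 262144.
Step 3: Hamming bound ⌊q^n / V_q(n,t)⌋ = ⌊262144/28⌋ = 9362.
Step 4: Compare |C| = 2596 to 9362: satisfied.
The claimed |C| lies below the Hamming bound.


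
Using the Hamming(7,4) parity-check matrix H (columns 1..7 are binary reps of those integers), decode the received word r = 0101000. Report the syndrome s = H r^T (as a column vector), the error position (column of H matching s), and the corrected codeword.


s = (1, 1, 0)^T, error position = 6, corrected codeword c = 0101010

Compute s = H r^T mod 2 one row at a time:
  s_1 = 1 + 0 + 0 + 0 = 1 ≡ 1 (mod 2).
  s_2 = 1 + 0 + 0 + 0 = 1 ≡ 1 (mod 2).
  s_3 = 0 + 0 + 0 + 0 = 0 ≡ 0 (mod 2).
s = (1, 1, 0)^T — this equals column 6 of H (binary 110), so error is at position 6.
Correct: flip bit 6 of r = 0101000 to get c = 0101010.


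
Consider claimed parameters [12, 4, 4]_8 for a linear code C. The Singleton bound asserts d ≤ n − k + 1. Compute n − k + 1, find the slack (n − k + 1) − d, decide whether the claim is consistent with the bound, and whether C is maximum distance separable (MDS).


Singleton RHS = n − k + 1 = 9, slack = 5, bound satisfied, not MDS.

Singleton bound: d ≤ n − k + 1.
Here n = 12, k = 4, so n − k + 1 = 9.
Given d = 4, check d ≤ 9: YES.
Slack = (n − k + 1) − d = 5.
The code is NOT MDS (slack = 5 > 0).
Description: the claimed parameters are [12, 4, 4]_8; such a code would be non-MDS.


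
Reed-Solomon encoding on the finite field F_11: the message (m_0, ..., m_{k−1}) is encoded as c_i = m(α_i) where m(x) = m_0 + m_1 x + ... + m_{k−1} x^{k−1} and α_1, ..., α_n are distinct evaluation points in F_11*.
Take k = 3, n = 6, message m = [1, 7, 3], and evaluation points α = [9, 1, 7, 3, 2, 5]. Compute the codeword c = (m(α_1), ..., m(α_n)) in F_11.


c = [10, 0, 10, 5, 5, 1]

Message polynomial: m(x) = 1 + 7·x + 3·x^2 (mod 11).
For each evaluation point α_i, compute m(α_i) mod 11:
  α_1 = 9: Horner steps 3 → 1 → 10, so m(9) = 10.
  α_2 = 1: Horner steps 3 → 10 → 0, so m(1) = 0.
  α_3 = 7: Horner steps 3 → 6 → 10, so m(7) = 10.
  α_4 = 3: Horner steps 3 → 5 → 5, so m(3) = 5.
  α_5 = 2: Horner steps 3 → 2 → 5, so m(2) = 5.
  α_6 = 5: Horner steps 3 → 0 → 1, so m(5) = 1.
Codeword c = [10, 0, 10, 5, 5, 1] ∈ F_11^6.


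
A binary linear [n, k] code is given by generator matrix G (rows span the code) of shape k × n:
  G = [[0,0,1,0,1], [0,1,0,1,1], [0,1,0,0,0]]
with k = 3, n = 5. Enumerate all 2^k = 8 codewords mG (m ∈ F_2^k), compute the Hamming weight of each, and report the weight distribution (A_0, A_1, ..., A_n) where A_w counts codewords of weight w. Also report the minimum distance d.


Weight distribution: A_0 = 1, A_1 = 1, A_2 = 3, A_3 = 3. Minimum distance d = 1.

Enumerate all 2^3 = 8 messages m ∈ F_2^3.
For each, compute codeword c = mG in F_2^5, then tally its weight.
  m = 000 → c = 00000, weight = 0.
  m = 100 → c = 00101, weight = 2.
  m = 010 → c = 01011, weight = 3.
  m = 110 → c = 01110, weight = 3.
  m = 001 → c = 01000, weight = 1.
  m = 101 → c = 01101, weight = 3.
  m = 011 → c = 00011, weight = 2.
  m = 111 → c = 00110, weight = 2.
Tally weights:
  weight 0: 1 codewords.
  weight 1: 1 codewords.
  weight 2: 3 codewords.
  weight 3: 3 codewords.
Minimum distance d = smallest w > 0 with A_w > 0 = 1.
Sanity: Σ A_w = 8 = 2^3 = 8 ✓.


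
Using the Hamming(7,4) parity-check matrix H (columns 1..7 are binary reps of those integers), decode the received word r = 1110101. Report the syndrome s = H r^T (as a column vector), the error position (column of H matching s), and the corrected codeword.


s = (0, 1, 0)^T, error position = 2, corrected codeword c = 1010101

Compute s = H r^T mod 2 one row at a time:
  s_1 = 0 + 1 + 0 + 1 = 2 ≡ 0 (mod 2).
  s_2 = 1 + 1 + 0 + 1 = 3 ≡ 1 (mod 2).
  s_3 = 1 + 1 + 1 + 1 = 4 ≡ 0 (mod 2).
s = (0, 1, 0)^T — this equals column 2 of H (binary 010), so error is at position 2.
Correct: flip bit 2 of r = 1110101 to get c = 1010101.


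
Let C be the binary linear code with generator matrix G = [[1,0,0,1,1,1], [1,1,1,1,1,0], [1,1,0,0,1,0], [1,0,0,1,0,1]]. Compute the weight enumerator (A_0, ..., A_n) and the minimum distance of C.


Weight distribution: A_0 = 1, A_1 = 1, A_2 = 2, A_3 = 6, A_4 = 5, A_5 = 1. Minimum distance d = 1.

Enumerate all 2^4 = 16 messages m ∈ F_2^4.
For each, compute codeword c = mG in F_2^6, then tally its weight.
  m = 0000 → c = 000000, weight = 0.
  m = 1000 → c = 100111, weight = 4.
  m = 0100 → c = 111110, weight = 5.
  m = 1100 → c = 011001, weight = 3.
  m = 0010 → c = 110010, weight = 3.
  m = 1010 → c = 010101, weight = 3.
  m = 0110 → c = 001100, weight = 2.
  m = 1110 → c = 101011, weight = 4.
  m = 0001 → c = 100101, weight = 3.
  m = 1001 → c = 000010, weight = 1.
  m = 0101 → c = 011011, weight = 4.
  m = 1101 → c = 111100, weight = 4.
  m = 0011 → c = 010111, weight = 4.
  m = 1011 → c = 110000, weight = 2.
  m = 0111 → c = 101001, weight = 3.
  m = 1111 → c = 001110, weight = 3.
Tally weights:
  weight 0: 1 codewords.
  weight 1: 1 codewords.
  weight 2: 2 codewords.
  weight 3: 6 codewords.
  weight 4: 5 codewords.
  weight 5: 1 codewords.
Minimum distance d = smallest w > 0 with A_w > 0 = 1.
Sanity: Σ A_w = 16 = 2^4 = 16 ✓.


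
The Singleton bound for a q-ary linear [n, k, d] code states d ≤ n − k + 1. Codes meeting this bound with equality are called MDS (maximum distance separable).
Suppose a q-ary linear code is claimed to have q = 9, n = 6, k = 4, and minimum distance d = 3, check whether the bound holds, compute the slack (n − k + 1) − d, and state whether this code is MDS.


Singleton RHS = n − k + 1 = 3, slack = 0, bound satisfied, MDS.

Singleton bound: d ≤ n − k + 1.
Here n = 6, k = 4, so n − k + 1 = 3.
Given d = 3, check d ≤ 3: YES.
Slack = (n − k + 1) − d = 0.
The code is MDS (slack = 0).
Description: the claimed parameters are [6, 4, 3]_9; such a code would be MDS (meets Singleton bound).


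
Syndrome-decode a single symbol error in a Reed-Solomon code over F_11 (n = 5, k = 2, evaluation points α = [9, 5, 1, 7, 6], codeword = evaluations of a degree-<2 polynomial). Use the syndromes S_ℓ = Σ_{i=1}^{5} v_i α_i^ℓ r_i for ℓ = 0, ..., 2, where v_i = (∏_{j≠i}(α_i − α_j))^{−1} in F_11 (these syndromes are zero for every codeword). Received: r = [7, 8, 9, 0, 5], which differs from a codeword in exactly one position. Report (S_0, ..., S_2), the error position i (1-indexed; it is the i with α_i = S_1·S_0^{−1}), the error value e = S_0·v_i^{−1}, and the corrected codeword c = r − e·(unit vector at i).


S = (1, 7, 5), error at position 4, error magnitude e = 9, c = [7, 8, 9, 2, 5].

Step 1: column multipliers v_i = (∏_{j≠i}(α_i − α_j))^{−1} mod 11.
  i = 1 (α = 9): (9−5)(9−1)(9−7)(9−6) = 4·8·2·3 = 192 ≡ 5, so v_1 = 5^{−1} = 9 (mod 11).
  i = 2 (α = 5): (5−9)(5−1)(5−7)(5−6) = (−4)·4·(−2)·(−1) = −32 ≡ 1, so v_2 = 1^{−1} = 1 (mod 11).
  i = 3 (α = 1): (1−9)(1−5)(1−7)(1−6) = (−8)·(−4)·(−6)·(−5) = 960 ≡ 3, so v_3 = 3^{−1} = 4 (mod 11).
  i = 4 (α = 7): (7−9)(7−5)(7−1)(7−6) = (−2)·2·6·1 = −24 ≡ 9, so v_4 = 9^{−1} = 5 (mod 11).
  i = 5 (α = 6): (6−9)(6−5)(6−1)(6−7) = (−3)·1·5·(−1) = 15 ≡ 4, so v_5 = 4^{−1} = 3 (mod 11).
  v = [9, 1, 4, 5, 3].
Step 2: syndromes of r = [7, 8, 9, 0, 5] (all sums mod 11).
  S_0 = Σ v_i r_i = 9·7 + 1·8 + 4·9 + 5·0 + 3·5 = 122 ≡ 1.
  S_1 = Σ v_i α_i r_i = 9·9·7 + 1·5·8 + 4·1·9 + 5·7·0 + 3·6·5 = 733 ≡ 7.
  α_i^2 mod 11 = [4, 3, 1, 5, 3].
  S_2 = Σ v_i α_i^2 r_i = 9·4·7 + 1·3·8 + 4·1·9 + 5·5·0 + 3·3·5 = 357 ≡ 5.
  S = (1, 7, 5) ≠ 0, so r is not a codeword (an error is present).
Step 3: locate the error. For a single error e at position i, S_ℓ = v_i·e·α_i^ℓ, so α_err = S_1/S_0.
  S_0^{−1} = 1^{−1} = 1 (mod 11), so α_err = 7·1 = 7 ≡ 7 = α_4. Error position i = 4.
  Consistency check: S_2/S_1 = 5·8 = 40 ≡ 7 = α_err ✓ (single-error assumption holds).
Step 4: error magnitude e = S_0/v_4 = S_0·∏_{j≠4}(α_4 − α_j) = 1·9 = 9 ≡ 9 (mod 11).
Step 5: correct position 4: c_4 = r_4 − e = 0 − 9 ≡ 2 (mod 11). Hence c = [7, 8, 9, 2, 5].
  Check: interpolating c through the α_i gives m(x) = 1 + 8·x (degree < 2) with m(α_i) = c_i for every i, so c is indeed a codeword.


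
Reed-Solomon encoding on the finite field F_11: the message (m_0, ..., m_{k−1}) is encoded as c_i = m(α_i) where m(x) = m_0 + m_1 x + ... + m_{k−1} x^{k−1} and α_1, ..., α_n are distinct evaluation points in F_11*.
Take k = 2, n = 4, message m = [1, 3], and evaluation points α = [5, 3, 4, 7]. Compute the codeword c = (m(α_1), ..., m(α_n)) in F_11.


c = [5, 10, 2, 0]

Message polynomial: m(x) = 1 + 3·x (mod 11).
For each evaluation point α_i, compute m(α_i) mod 11:
  α_1 = 5: Horner steps 3 → 5, so m(5) = 5.
  α_2 = 3: Horner steps 3 → 10, so m(3) = 10.
  α_3 = 4: Horner steps 3 → 2, so m(4) = 2.
  α_4 = 7: Horner steps 3 → 0, so m(7) = 0.
Codeword c = [5, 10, 2, 0] ∈ F_11^4.


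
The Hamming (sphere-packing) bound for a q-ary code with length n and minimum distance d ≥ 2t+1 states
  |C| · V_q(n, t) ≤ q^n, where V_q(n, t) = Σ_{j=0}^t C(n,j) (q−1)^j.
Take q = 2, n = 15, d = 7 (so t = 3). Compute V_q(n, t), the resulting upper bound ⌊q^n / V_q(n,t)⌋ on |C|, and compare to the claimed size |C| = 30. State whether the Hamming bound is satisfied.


V_q(n, t) = 576, q^n = 32768, Hamming bound = 56, |C| = 30 ≤ bound (satisfied).

Step 1: Compute V_q(n, t) = Σ_{j=0}^3 C(n, j) (q−1)^j.
  j = 0: C(15,0)·(1)^0 = 1·1 = 1.
  j = 1: C(15,1)·(1)^1 = 15·1 = 15.
  j = 2: C(15,2)·(1)^2 = 105·1 = 105.
  j = 3: C(15,3)·(1)^3 = 455·1 = 455.
  V_q(n, t) = 1 + 15 + 105 + 455 = 576.
Step 2: q^n = 2^15 = 32768.
Step 3: Hamming bound ⌊q^n / V_q(n,t)⌋ = ⌊32768/576⌋ = 56.
Step 4: Compare |C| = 30 to 56: satisfied.
The claimed |C| lies below the Hamming bound.


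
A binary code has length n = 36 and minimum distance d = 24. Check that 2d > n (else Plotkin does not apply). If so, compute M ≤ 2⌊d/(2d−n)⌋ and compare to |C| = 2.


Plotkin bound M ≤ 4; given |C| = 2 ≤ bound (satisfied).

Check applicability: 2d = 48, n = 36.
2d − n = 12 > 0, so Plotkin applies.
Compute d/(2d−n) = 24/12 ≈ 2.0000.
⌊d/(2d−n)⌋ = 2.
Plotkin bound: M ≤ 2·2 = 4.
Given |C| = 2, check: satisfied.
This |C| is below the Plotkin bound.


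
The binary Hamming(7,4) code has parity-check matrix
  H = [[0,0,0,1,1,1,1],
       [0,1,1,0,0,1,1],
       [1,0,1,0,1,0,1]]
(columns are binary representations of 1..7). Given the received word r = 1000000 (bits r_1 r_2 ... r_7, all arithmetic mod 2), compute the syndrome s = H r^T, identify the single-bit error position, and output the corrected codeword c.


s = (0, 0, 1)^T, error position = 1, corrected codeword c = 0000000

Compute s = H r^T mod 2 one row at a time:
  s_1 = 0 + 0 + 0 + 0 = 0 ≡ 0 (mod 2).
  s_2 = 0 + 0 + 0 + 0 = 0 ≡ 0 (mod 2).
  s_3 = 1 + 0 + 0 + 0 = 1 ≡ 1 (mod 2).
s = (0, 0, 1)^T — this equals column 1 of H (binary 001), so error is at position 1.
Correct: flip bit 1 of r = 1000000 to get c = 0000000.


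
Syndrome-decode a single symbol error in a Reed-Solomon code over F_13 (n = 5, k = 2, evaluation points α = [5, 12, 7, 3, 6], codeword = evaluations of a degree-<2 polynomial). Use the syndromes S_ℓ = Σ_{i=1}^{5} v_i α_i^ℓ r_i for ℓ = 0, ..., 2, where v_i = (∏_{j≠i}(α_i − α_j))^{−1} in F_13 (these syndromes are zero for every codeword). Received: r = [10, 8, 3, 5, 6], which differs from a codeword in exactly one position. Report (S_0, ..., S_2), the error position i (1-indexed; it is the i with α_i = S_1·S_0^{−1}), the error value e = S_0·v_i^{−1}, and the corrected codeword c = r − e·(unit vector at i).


S = (12, 6, 3), error at position 3, error magnitude e = 1, c = [10, 8, 2, 5, 6].

Step 1: column multipliers v_i = (∏_{j≠i}(α_i − α_j))^{−1} mod 13.
  i = 1 (α = 5): (5−12)(5−7)(5−3)(5−6) = (−7)·(−2)·2·(−1) = −28 ≡ 11, so v_1 = 11^{−1} = 6 (mod 13).
  i = 2 (α = 12): (12−5)(12−7)(12−3)(12−6) = 7·5·9·6 = 1890 ≡ 5, so v_2 = 5^{−1} = 8 (mod 13).
  i = 3 (α = 7): (7−5)(7−12)(7−3)(7−6) = 2·(−5)·4·1 = −40 ≡ 12, so v_3 = 12^{−1} = 12 (mod 13).
  i = 4 (α = 3): (3−5)(3−12)(3−7)(3−6) = (−2)·(−9)·(−4)·(−3) = 216 ≡ 8, so v_4 = 8^{−1} = 5 (mod 13).
  i = 5 (α = 6): (6−5)(6−12)(6−7)(6−3) = 1·(−6)·(−1)·3 = 18 ≡ 5, so v_5 = 5^{−1} = 8 (mod 13).
  v = [6, 8, 12, 5, 8].
Step 2: syndromes of r = [10, 8, 3, 5, 6] (all sums mod 13).
  S_0 = Σ v_i r_i = 6·10 + 8·8 + 12·3 + 5·5 + 8·6 = 233 ≡ 12.
  S_1 = Σ v_i α_i r_i = 6·5·10 + 8·12·8 + 12·7·3 + 5·3·5 + 8·6·6 = 1683 ≡ 6.
  α_i^2 mod 13 = [12, 1, 10, 9, 10].
  S_2 = Σ v_i α_i^2 r_i = 6·12·10 + 8·1·8 + 12·10·3 + 5·9·5 + 8·10·6 = 1849 ≡ 3.
  S = (12, 6, 3) ≠ 0, so r is not a codeword (an error is present).
Step 3: locate the error. For a single error e at position i, S_ℓ = v_i·e·α_i^ℓ, so α_err = S_1/S_0.
  S_0^{−1} = 12^{−1} = 12 (mod 13), so α_err = 6·12 = 72 ≡ 7 = α_3. Error position i = 3.
  Consistency check: S_2/S_1 = 3·11 = 33 ≡ 7 = α_err ✓ (single-error assumption holds).
Step 4: error magnitude e = S_0/v_3 = S_0·∏_{j≠3}(α_3 − α_j) = 12·12 = 144 ≡ 1 (mod 13).
Step 5: correct position 3: c_3 = r_3 − e = 3 − 1 ≡ 2 (mod 13). Hence c = [10, 8, 2, 5, 6].
  Check: interpolating c through the α_i gives m(x) = 4 + 9·x (degree < 2) with m(α_i) = c_i for every i, so c is indeed a codeword.


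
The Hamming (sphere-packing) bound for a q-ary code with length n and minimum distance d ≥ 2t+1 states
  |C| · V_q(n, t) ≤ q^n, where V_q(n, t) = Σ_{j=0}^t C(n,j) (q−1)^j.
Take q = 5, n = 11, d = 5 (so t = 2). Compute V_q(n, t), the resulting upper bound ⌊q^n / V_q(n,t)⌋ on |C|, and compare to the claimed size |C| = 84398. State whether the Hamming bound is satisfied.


V_q(n, t) = 925, q^n = 48828125, Hamming bound = 52787, |C| = 84398 > bound (violated).

Step 1: Compute V_q(n, t) = Σ_{j=0}^2 C(n, j) (q−1)^j.
  j = 0: C(11,0)·(4)^0 = 1·1 = 1.
  j = 1: C(11,1)·(4)^1 = 11·4 = 44.
  j = 2: C(11,2)·(4)^2 = 55·16 = 880.
  V_q(n, t) = 1 + 44 + 880 = 925.
Step 2: q^n = 5^11 = 48828125.
Step 3: Hamming bound ⌊q^n / V_q(n,t)⌋ = ⌊48828125/925⌋ = 52787.
Step 4: Compare |C| = 84398 to 52787: violated.
The claimed |C| lies above the Hamming bound, so no 5-ary code of length 11 with d ≥ 5 can have 84398 codewords.


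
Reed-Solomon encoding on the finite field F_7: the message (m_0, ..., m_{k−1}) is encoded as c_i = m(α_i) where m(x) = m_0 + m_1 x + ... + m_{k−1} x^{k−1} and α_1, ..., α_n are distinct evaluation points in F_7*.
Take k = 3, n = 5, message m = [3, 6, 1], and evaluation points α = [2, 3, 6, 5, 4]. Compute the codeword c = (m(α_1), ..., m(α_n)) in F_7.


c = [5, 2, 5, 2, 1]

Message polynomial: m(x) = 3 + 6·x + 1·x^2 (mod 7).
For each evaluation point α_i, compute m(α_i) mod 7:
  α_1 = 2: Horner steps 1 → 1 → 5, so m(2) = 5.
  α_2 = 3: Horner steps 1 → 2 → 2, so m(3) = 2.
  α_3 = 6: Horner steps 1 → 5 → 5, so m(6) = 5.
  α_4 = 5: Horner steps 1 → 4 → 2, so m(5) = 2.
  α_5 = 4: Horner steps 1 → 3 → 1, so m(4) = 1.
Codeword c = [5, 2, 5, 2, 1] ∈ F_7^5.


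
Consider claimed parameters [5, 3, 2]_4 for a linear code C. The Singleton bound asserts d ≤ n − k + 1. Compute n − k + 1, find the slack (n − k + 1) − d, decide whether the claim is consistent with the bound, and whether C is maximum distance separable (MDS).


Singleton RHS = n − k + 1 = 3, slack = 1, bound satisfied, not MDS.

Singleton bound: d ≤ n − k + 1.
Here n = 5, k = 3, so n − k + 1 = 3.
Given d = 2, check d ≤ 3: YES.
Slack = (n − k + 1) − d = 1.
The code is NOT MDS (slack = 1 > 0).
Description: the claimed parameters are [5, 3, 2]_4; such a code would be non-MDS.


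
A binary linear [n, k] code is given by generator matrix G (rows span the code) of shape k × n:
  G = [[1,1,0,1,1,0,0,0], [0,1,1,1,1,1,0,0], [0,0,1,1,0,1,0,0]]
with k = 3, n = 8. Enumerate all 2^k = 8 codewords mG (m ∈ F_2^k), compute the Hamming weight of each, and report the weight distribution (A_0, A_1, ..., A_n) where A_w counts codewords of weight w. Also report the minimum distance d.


Weight distribution: A_0 = 1, A_2 = 2, A_3 = 2, A_4 = 1, A_5 = 2. Minimum distance d = 2.

Enumerate all 2^3 = 8 messages m ∈ F_2^3.
For each, compute codeword c = mG in F_2^8, then tally its weight.
  m = 000 → c = 00000000, weight = 0.
  m = 100 → c = 11011000, weight = 4.
  m = 010 → c = 01111100, weight = 5.
  m = 110 → c = 10100100, weight = 3.
  m = 001 → c = 00110100, weight = 3.
  m = 101 → c = 11101100, weight = 5.
  m = 011 → c = 01001000, weight = 2.
  m = 111 → c = 10010000, weight = 2.
Tally weights:
  weight 0: 1 codewords.
  weight 2: 2 codewords.
  weight 3: 2 codewords.
  weight 4: 1 codewords.
  weight 5: 2 codewords.
Minimum distance d = smallest w > 0 with A_w > 0 = 2.
Sanity: Σ A_w = 8 = 2^3 = 8 ✓.


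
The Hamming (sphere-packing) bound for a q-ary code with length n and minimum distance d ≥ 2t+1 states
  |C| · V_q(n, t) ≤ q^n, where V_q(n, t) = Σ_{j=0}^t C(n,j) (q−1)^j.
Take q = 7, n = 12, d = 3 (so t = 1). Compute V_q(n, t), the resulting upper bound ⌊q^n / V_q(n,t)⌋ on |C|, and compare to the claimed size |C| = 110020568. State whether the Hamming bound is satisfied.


V_q(n, t) = 73, q^n = 13841287201, Hamming bound = 189606673, |C| = 110020568 ≤ bound (satisfied).

Step 1: Compute V_q(n, t) = Σ_{j=0}^1 C(n, j) (q−1)^j.
  j = 0: C(12,0)·(6)^0 = 1·1 = 1.
  j = 1: C(12,1)·(6)^1 = 12·6 = 72.
  V_q(n, t) = 1 + 72 = 73.
Step 2: q^n = 7^12 = 13841287201.
Step 3: Hamming bound ⌊q^n / V_q(n,t)⌋ = ⌊13841287201/73⌋ = 189606673.
Step 4: Compare |C| = 110020568 to 189606673: satisfied.
The claimed |C| lies below the Hamming bound.


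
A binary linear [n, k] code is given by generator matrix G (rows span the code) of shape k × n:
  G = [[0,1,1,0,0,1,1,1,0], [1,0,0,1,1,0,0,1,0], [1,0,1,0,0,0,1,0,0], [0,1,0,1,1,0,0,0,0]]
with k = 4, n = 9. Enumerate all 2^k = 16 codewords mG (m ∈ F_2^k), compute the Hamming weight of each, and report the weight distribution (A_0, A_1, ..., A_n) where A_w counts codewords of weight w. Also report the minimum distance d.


Weight distribution: A_0 = 1, A_1 = 1, A_3 = 3, A_4 = 5, A_5 = 3, A_6 = 2, A_7 = 1. Minimum distance d = 1.

Enumerate all 2^4 = 16 messages m ∈ F_2^4.
For each, compute codeword c = mG in F_2^9, then tally its weight.
  m = 0000 → c = 000000000, weight = 0.
  m = 1000 → c = 011001110, weight = 5.
  m = 0100 → c = 100110010, weight = 4.
  m = 1100 → c = 111111100, weight = 7.
  m = 0010 → c = 101000100, weight = 3.
  m = 1010 → c = 110001010, weight = 4.
  m = 0110 → c = 001110110, weight = 5.
  m = 1110 → c = 010111000, weight = 4.
  m = 0001 → c = 010110000, weight = 3.
  m = 1001 → c = 001111110, weight = 6.
  m = 0101 → c = 110000010, weight = 3.
  m = 1101 → c = 101001100, weight = 4.
  m = 0011 → c = 111110100, weight = 6.
  m = 1011 → c = 100111010, weight = 5.
  m = 0111 → c = 011000110, weight = 4.
  m = 1111 → c = 000001000, weight = 1.
Tally weights:
  weight 0: 1 codewords.
  weight 1: 1 codewords.
  weight 3: 3 codewords.
  weight 4: 5 codewords.
  weight 5: 3 codewords.
  weight 6: 2 codewords.
  weight 7: 1 codewords.
Minimum distance d = smallest w > 0 with A_w > 0 = 1.
Sanity: Σ A_w = 16 = 2^4 = 16 ✓.


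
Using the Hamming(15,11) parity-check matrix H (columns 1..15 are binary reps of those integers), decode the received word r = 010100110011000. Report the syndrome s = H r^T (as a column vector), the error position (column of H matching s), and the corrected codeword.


s = (1, 1, 1, 0)^T, error position = 14, corrected codeword c = 010100110011010

Compute s = H r^T mod 2 one row at a time:
  s_1 = 1 + 0 + 0 + 1 + 1 + 0 + 0 + 0 = 3 ≡ 1 (mod 2).
  s_2 = 1 + 0 + 0 + 1 + 1 + 0 + 0 + 0 = 3 ≡ 1 (mod 2).
  s_3 = 1 + 0 + 0 + 1 + 0 + 1 + 0 + 0 = 3 ≡ 1 (mod 2).
  s_4 = 0 + 0 + 0 + 1 + 0 + 1 + 0 + 0 = 2 ≡ 0 (mod 2).
s = (1, 1, 1, 0)^T — this equals column 14 of H (binary 1110), so error is at position 14.
Correct: flip bit 14 of r = 010100110011000 to get c = 010100110011010.


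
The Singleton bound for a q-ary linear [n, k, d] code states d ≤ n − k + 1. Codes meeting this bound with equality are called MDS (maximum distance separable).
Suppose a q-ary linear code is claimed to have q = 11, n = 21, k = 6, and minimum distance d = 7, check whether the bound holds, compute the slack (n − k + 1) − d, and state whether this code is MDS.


Singleton RHS = n − k + 1 = 16, slack = 9, bound satisfied, not MDS.

Singleton bound: d ≤ n − k + 1.
Here n = 21, k = 6, so n − k + 1 = 16.
Given d = 7, check d ≤ 16: YES.
Slack = (n − k + 1) − d = 9.
The code is NOT MDS (slack = 9 > 0).
Description: the claimed parameters are [21, 6, 7]_11; such a code would be non-MDS.


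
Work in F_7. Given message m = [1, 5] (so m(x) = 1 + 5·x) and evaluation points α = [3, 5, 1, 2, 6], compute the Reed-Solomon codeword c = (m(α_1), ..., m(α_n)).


c = [2, 5, 6, 4, 3]

Message polynomial: m(x) = 1 + 5·x (mod 7).
For each evaluation point α_i, compute m(α_i) mod 7:
  α_1 = 3: Horner steps 5 → 2, so m(3) = 2.
  α_2 = 5: Horner steps 5 → 5, so m(5) = 5.
  α_3 = 1: Horner steps 5 → 6, so m(1) = 6.
  α_4 = 2: Horner steps 5 → 4, so m(2) = 4.
  α_5 = 6: Horner steps 5 → 3, so m(6) = 3.
Codeword c = [2, 5, 6, 4, 3] ∈ F_7^5.


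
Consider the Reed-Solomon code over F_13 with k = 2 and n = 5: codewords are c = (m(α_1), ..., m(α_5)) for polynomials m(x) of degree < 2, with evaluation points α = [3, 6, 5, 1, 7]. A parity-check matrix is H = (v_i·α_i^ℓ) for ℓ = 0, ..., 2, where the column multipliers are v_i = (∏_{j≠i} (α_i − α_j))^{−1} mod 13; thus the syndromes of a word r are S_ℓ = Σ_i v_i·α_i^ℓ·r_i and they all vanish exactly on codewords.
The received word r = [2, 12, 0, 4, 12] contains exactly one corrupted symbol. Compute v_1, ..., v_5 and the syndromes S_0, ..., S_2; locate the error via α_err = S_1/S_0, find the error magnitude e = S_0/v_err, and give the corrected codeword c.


S = (3, 8, 4), error at position 5, error magnitude e = 1, c = [2, 12, 0, 4, 11].

Step 1: column multipliers v_i = (∏_{j≠i}(α_i − α_j))^{−1} mod 13.
  i = 1 (α = 3): (3−6)(3−5)(3−1)(3−7) = (−3)·(−2)·2·(−4) = −48 ≡ 4, so v_1 = 4^{−1} = 10 (mod 13).
  i = 2 (α = 6): (6−3)(6−5)(6−1)(6−7) = 3·1·5·(−1) = −15 ≡ 11, so v_2 = 11^{−1} = 6 (mod 13).
  i = 3 (α = 5): (5−3)(5−6)(5−1)(5−7) = 2·(−1)·4·(−2) = 16 ≡ 3, so v_3 = 3^{−1} = 9 (mod 13).
  i = 4 (α = 1): (1−3)(1−6)(1−5)(1−7) = (−2)·(−5)·(−4)·(−6) = 240 ≡ 6, so v_4 = 6^{−1} = 11 (mod 13).
  i = 5 (α = 7): (7−3)(7−6)(7−5)(7−1) = 4·1·2·6 = 48 ≡ 9, so v_5 = 9^{−1} = 3 (mod 13).
  v = [10, 6, 9, 11, 3].
Step 2: syndromes of r = [2, 12, 0, 4, 12] (all sums mod 13).
  S_0 = Σ v_i r_i = 10·2 + 6·12 + 9·0 + 11·4 + 3·12 = 172 ≡ 3.
  S_1 = Σ v_i α_i r_i = 10·3·2 + 6·6·12 + 9·5·0 + 11·1·4 + 3·7·12 = 788 ≡ 8.
  α_i^2 mod 13 = [9, 10, 12, 1, 10].
  S_2 = Σ v_i α_i^2 r_i = 10·9·2 + 6·10·12 + 9·12·0 + 11·1·4 + 3·10·12 = 1304 ≡ 4.
  S = (3, 8, 4) ≠ 0, so r is not a codeword (an error is present).
Step 3: locate the error. For a single error e at position i, S_ℓ = v_i·e·α_i^ℓ, so α_err = S_1/S_0.
  S_0^{−1} = 3^{−1} = 9 (mod 13), so α_err = 8·9 = 72 ≡ 7 = α_5. Error position i = 5.
  Consistency check: S_2/S_1 = 4·5 = 20 ≡ 7 = α_err ✓ (single-error assumption holds).
Step 4: error magnitude e = S_0/v_5 = S_0·∏_{j≠5}(α_5 − α_j) = 3·9 = 27 ≡ 1 (mod 13).
Step 5: correct position 5: c_5 = r_5 − e = 12 − 1 ≡ 11 (mod 13). Hence c = [2, 12, 0, 4, 11].
  Check: interpolating c through the α_i gives m(x) = 5 + 12·x (degree < 2) with m(α_i) = c_i for every i, so c is indeed a codeword.


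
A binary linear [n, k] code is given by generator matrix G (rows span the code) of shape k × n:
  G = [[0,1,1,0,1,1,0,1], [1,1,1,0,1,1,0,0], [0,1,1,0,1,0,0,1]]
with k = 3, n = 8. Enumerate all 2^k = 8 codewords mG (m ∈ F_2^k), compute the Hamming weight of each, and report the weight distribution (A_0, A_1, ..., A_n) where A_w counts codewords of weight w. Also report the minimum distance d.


Weight distribution: A_0 = 1, A_1 = 1, A_2 = 1, A_3 = 1, A_4 = 2, A_5 = 2. Minimum distance d = 1.

Enumerate all 2^3 = 8 messages m ∈ F_2^3.
For each, compute codeword c = mG in F_2^8, then tally its weight.
  m = 000 → c = 00000000, weight = 0.
  m = 100 → c = 01101101, weight = 5.
  m = 010 → c = 11101100, weight = 5.
  m = 110 → c = 10000001, weight = 2.
  m = 001 → c = 01101001, weight = 4.
  m = 101 → c = 00000100, weight = 1.
  m = 011 → c = 10000101, weight = 3.
  m = 111 → c = 11101000, weight = 4.
Tally weights:
  weight 0: 1 codewords.
  weight 1: 1 codewords.
  weight 2: 1 codewords.
  weight 3: 1 codewords.
  weight 4: 2 codewords.
  weight 5: 2 codewords.
Minimum distance d = smallest w > 0 with A_w > 0 = 1.
Sanity: Σ A_w = 8 = 2^3 = 8 ✓.


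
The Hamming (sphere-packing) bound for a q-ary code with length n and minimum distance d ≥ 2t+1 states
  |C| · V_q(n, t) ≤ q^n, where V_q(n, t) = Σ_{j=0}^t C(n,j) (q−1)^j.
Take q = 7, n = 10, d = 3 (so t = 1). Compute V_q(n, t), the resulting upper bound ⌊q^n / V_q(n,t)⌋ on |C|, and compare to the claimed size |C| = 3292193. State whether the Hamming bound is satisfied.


V_q(n, t) = 61, q^n = 282475249, Hamming bound = 4630741, |C| = 3292193 ≤ bound (satisfied).

Step 1: Compute V_q(n, t) = Σ_{j=0}^1 C(n, j) (q−1)^j.
  j = 0: C(10,0)·(6)^0 = 1·1 = 1.
  j = 1: C(10,1)·(6)^1 = 10·6 = 60.
  V_q(n, t) = 1 + 60 = 61.
Step 2: q^n = 7^10 = 282475249.
Step 3: Hamming bound ⌊q^n / V_q(n,t)⌋ = ⌊282475249/61⌋ = 4630741.
Step 4: Compare |C| = 3292193 to 4630741: satisfied.
The claimed |C| lies below the Hamming bound.


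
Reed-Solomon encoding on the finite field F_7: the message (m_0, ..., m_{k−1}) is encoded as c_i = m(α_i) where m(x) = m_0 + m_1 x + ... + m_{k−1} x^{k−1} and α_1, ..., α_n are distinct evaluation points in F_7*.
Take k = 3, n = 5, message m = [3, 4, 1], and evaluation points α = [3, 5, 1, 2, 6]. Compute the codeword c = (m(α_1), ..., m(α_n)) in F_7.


c = [3, 6, 1, 1, 0]

Message polynomial: m(x) = 3 + 4·x + 1·x^2 (mod 7).
For each evaluation point α_i, compute m(α_i) mod 7:
  α_1 = 3: Horner steps 1 → 0 → 3, so m(3) = 3.
  α_2 = 5: Horner steps 1 → 2 → 6, so m(5) = 6.
  α_3 = 1: Horner steps 1 → 5 → 1, so m(1) = 1.
  α_4 = 2: Horner steps 1 → 6 → 1, so m(2) = 1.
  α_5 = 6: Horner steps 1 → 3 → 0, so m(6) = 0.
Codeword c = [3, 6, 1, 1, 0] ∈ F_7^5.


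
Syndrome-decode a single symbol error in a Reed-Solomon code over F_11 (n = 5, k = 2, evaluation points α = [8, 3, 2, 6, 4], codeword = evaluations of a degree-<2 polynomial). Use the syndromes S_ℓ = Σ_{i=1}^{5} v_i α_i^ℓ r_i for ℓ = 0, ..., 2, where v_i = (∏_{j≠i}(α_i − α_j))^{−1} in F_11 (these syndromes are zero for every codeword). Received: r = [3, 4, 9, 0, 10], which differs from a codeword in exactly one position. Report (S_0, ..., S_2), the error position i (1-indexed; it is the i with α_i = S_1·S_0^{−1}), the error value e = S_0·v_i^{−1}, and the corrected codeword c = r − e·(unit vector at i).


S = (10, 3, 2), error at position 1, error magnitude e = 2, c = [1, 4, 9, 0, 10].

Step 1: column multipliers v_i = (∏_{j≠i}(α_i − α_j))^{−1} mod 11.
  i = 1 (α = 8): (8−3)(8−2)(8−6)(8−4) = 5·6·2·4 = 240 ≡ 9, so v_1 = 9^{−1} = 5 (mod 11).
  i = 2 (α = 3): (3−8)(3−2)(3−6)(3−4) = (−5)·1·(−3)·(−1) = −15 ≡ 7, so v_2 = 7^{−1} = 8 (mod 11).
  i = 3 (α = 2): (2−8)(2−3)(2−6)(2−4) = (−6)·(−1)·(−4)·(−2) = 48 ≡ 4, so v_3 = 4^{−1} = 3 (mod 11).
  i = 4 (α = 6): (6−8)(6−3)(6−2)(6−4) = (−2)·3·4·2 = −48 ≡ 7, so v_4 = 7^{−1} = 8 (mod 11).
  i = 5 (α = 4): (4−8)(4−3)(4−2)(4−6) = (−4)·1·2·(−2) = 16 ≡ 5, so v_5 = 5^{−1} = 9 (mod 11).
  v = [5, 8, 3, 8, 9].
Step 2: syndromes of r = [3, 4, 9, 0, 10] (all sums mod 11).
  S_0 = Σ v_i r_i = 5·3 + 8·4 + 3·9 + 8·0 + 9·10 = 164 ≡ 10.
  S_1 = Σ v_i α_i r_i = 5·8·3 + 8·3·4 + 3·2·9 + 8·6·0 + 9·4·10 = 630 ≡ 3.
  α_i^2 mod 11 = [9, 9, 4, 3, 5].
  S_2 = Σ v_i α_i^2 r_i = 5·9·3 + 8·9·4 + 3·4·9 + 8·3·0 + 9·5·10 = 981 ≡ 2.
  S = (10, 3, 2) ≠ 0, so r is not a codeword (an error is present).
Step 3: locate the error. For a single error e at position i, S_ℓ = v_i·e·α_i^ℓ, so α_err = S_1/S_0.
  S_0^{−1} = 10^{−1} = 10 (mod 11), so α_err = 3·10 = 30 ≡ 8 = α_1. Error position i = 1.
  Consistency check: S_2/S_1 = 2·4 = 8 ≡ 8 = α_err ✓ (single-error assumption holds).
Step 4: error magnitude e = S_0/v_1 = S_0·∏_{j≠1}(α_1 − α_j) = 10·9 = 90 ≡ 2 (mod 11).
Step 5: correct position 1: c_1 = r_1 − e = 3 − 2 ≡ 1 (mod 11). Hence c = [1, 4, 9, 0, 10].
  Check: interpolating c through the α_i gives m(x) = 8 + 6·x (degree < 2) with m(α_i) = c_i for every i, so c is indeed a codeword.


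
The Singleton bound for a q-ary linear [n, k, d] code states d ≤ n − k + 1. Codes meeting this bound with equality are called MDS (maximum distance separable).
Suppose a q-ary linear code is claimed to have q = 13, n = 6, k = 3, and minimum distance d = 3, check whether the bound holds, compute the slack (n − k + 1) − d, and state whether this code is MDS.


Singleton RHS = n − k + 1 = 4, slack = 1, bound satisfied, not MDS.

Singleton bound: d ≤ n − k + 1.
Here n = 6, k = 3, so n − k + 1 = 4.
Given d = 3, check d ≤ 4: YES.
Slack = (n − k + 1) − d = 1.
The code is NOT MDS (slack = 1 > 0).
Description: the claimed parameters are [6, 3, 3]_13; such a code would be non-MDS.


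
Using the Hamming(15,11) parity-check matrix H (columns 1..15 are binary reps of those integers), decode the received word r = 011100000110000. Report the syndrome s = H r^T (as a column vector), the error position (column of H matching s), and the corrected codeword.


s = (0, 1, 0, 0)^T, error position = 4, corrected codeword c = 011000000110000

Compute s = H r^T mod 2 one row at a time:
  s_1 = 0 + 0 + 1 + 1 + 0 + 0 + 0 + 0 = 2 ≡ 0 (mod 2).
  s_2 = 1 + 0 + 0 + 0 + 0 + 0 + 0 + 0 = 1 ≡ 1 (mod 2).
  s_3 = 1 + 1 + 0 + 0 + 1 + 1 + 0 + 0 = 4 ≡ 0 (mod 2).
  s_4 = 0 + 1 + 0 + 0 + 0 + 1 + 0 + 0 = 2 ≡ 0 (mod 2).
s = (0, 1, 0, 0)^T — this equals column 4 of H (binary 0100), so error is at position 4.
Correct: flip bit 4 of r = 011100000110000 to get c = 011000000110000.


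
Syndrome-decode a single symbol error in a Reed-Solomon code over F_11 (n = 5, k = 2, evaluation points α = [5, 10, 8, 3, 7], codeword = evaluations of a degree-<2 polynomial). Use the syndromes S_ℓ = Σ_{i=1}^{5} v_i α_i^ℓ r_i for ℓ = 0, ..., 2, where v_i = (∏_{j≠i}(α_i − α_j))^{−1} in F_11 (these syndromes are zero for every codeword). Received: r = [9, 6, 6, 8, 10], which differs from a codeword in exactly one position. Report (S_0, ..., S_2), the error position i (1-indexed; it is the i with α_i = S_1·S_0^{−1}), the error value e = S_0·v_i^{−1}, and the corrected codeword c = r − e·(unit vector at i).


S = (4, 10, 3), error at position 3, error magnitude e = 1, c = [9, 6, 5, 8, 10].

Step 1: column multipliers v_i = (∏_{j≠i}(α_i − α_j))^{−1} mod 11.
  i = 1 (α = 5): (5−10)(5−8)(5−3)(5−7) = (−5)·(−3)·2·(−2) = −60 ≡ 6, so v_1 = 6^{−1} = 2 (mod 11).
  i = 2 (α = 10): (10−5)(10−8)(10−3)(10−7) = 5·2·7·3 = 210 ≡ 1, so v_2 = 1^{−1} = 1 (mod 11).
  i = 3 (α = 8): (8−5)(8−10)(8−3)(8−7) = 3·(−2)·5·1 = −30 ≡ 3, so v_3 = 3^{−1} = 4 (mod 11).
  i = 4 (α = 3): (3−5)(3−10)(3−8)(3−7) = (−2)·(−7)·(−5)·(−4) = 280 ≡ 5, so v_4 = 5^{−1} = 9 (mod 11).
  i = 5 (α = 7): (7−5)(7−10)(7−8)(7−3) = 2·(−3)·(−1)·4 = 24 ≡ 2, so v_5 = 2^{−1} = 6 (mod 11).
  v = [2, 1, 4, 9, 6].
Step 2: syndromes of r = [9, 6, 6, 8, 10] (all sums mod 11).
  S_0 = Σ v_i r_i = 2·9 + 1·6 + 4·6 + 9·8 + 6·10 = 180 ≡ 4.
  S_1 = Σ v_i α_i r_i = 2·5·9 + 1·10·6 + 4·8·6 + 9·3·8 + 6·7·10 = 978 ≡ 10.
  α_i^2 mod 11 = [3, 1, 9, 9, 5].
  S_2 = Σ v_i α_i^2 r_i = 2·3·9 + 1·1·6 + 4·9·6 + 9·9·8 + 6·5·10 = 1224 ≡ 3.
  S = (4, 10, 3) ≠ 0, so r is not a codeword (an error is present).
Step 3: locate the error. For a single error e at position i, S_ℓ = v_i·e·α_i^ℓ, so α_err = S_1/S_0.
  S_0^{−1} = 4^{−1} = 3 (mod 11), so α_err = 10·3 = 30 ≡ 8 = α_3. Error position i = 3.
  Consistency check: S_2/S_1 = 3·10 = 30 ≡ 8 = α_err ✓ (single-error assumption holds).
Step 4: error magnitude e = S_0/v_3 = S_0·∏_{j≠3}(α_3 − α_j) = 4·3 = 12 ≡ 1 (mod 11).
Step 5: correct position 3: c_3 = r_3 − e = 6 − 1 ≡ 5 (mod 11). Hence c = [9, 6, 5, 8, 10].
  Check: interpolating c through the α_i gives m(x) = 1 + 6·x (degree < 2) with m(α_i) = c_i for every i, so c is indeed a codeword.


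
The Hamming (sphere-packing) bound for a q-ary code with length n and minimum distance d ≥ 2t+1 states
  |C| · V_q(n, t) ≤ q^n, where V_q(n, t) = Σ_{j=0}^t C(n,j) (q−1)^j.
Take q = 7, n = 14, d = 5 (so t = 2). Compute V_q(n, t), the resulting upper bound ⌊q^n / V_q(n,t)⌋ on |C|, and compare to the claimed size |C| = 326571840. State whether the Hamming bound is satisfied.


V_q(n, t) = 3361, q^n = 678223072849, Hamming bound = 201792047, |C| = 326571840 > bound (violated).

Step 1: Compute V_q(n, t) = Σ_{j=0}^2 C(n, j) (q−1)^j.
  j = 0: C(14,0)·(6)^0 = 1·1 = 1.
  j = 1: C(14,1)·(6)^1 = 14·6 = 84.
  j = 2: C(14,2)·(6)^2 = 91·36 = 3276.
  V_q(n, t) = 1 + 84 + 3276 = 3361.
Step 2: q^n = 7^14 = 678223072849.
Step 3: Hamming bound ⌊q^n / V_q(n,t)⌋ = ⌊678223072849/3361⌋ = 201792047.
Step 4: Compare |C| = 326571840 to 201792047: violated.
The claimed |C| lies above the Hamming bound, so no 7-ary code of length 14 with d ≥ 5 can have 326571840 codewords.


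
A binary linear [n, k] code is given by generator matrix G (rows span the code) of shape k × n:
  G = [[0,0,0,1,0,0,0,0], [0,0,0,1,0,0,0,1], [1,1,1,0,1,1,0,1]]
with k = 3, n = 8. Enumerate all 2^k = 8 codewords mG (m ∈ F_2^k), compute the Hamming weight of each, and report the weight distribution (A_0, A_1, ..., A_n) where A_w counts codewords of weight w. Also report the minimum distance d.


Weight distribution: A_0 = 1, A_1 = 2, A_2 = 1, A_5 = 1, A_6 = 2, A_7 = 1. Minimum distance d = 1.

Enumerate all 2^3 = 8 messages m ∈ F_2^3.
For each, compute codeword c = mG in F_2^8, then tally its weight.
  m = 000 → c = 00000000, weight = 0.
  m = 100 → c = 00010000, weight = 1.
  m = 010 → c = 00010001, weight = 2.
  m = 110 → c = 00000001, weight = 1.
  m = 001 → c = 11101101, weight = 6.
  m = 101 → c = 11111101, weight = 7.
  m = 011 → c = 11111100, weight = 6.
  m = 111 → c = 11101100, weight = 5.
Tally weights:
  weight 0: 1 codewords.
  weight 1: 2 codewords.
  weight 2: 1 codewords.
  weight 5: 1 codewords.
  weight 6: 2 codewords.
  weight 7: 1 codewords.
Minimum distance d = smallest w > 0 with A_w > 0 = 1.
Sanity: Σ A_w = 8 = 2^3 = 8 ✓.


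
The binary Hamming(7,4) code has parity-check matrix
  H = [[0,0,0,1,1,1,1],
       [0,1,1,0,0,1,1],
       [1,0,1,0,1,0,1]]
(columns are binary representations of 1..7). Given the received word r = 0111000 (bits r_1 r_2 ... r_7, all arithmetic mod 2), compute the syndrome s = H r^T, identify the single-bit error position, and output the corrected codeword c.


s = (1, 0, 1)^T, error position = 5, corrected codeword c = 0111100

Compute s = H r^T mod 2 one row at a time:
  s_1 = 1 + 0 + 0 + 0 = 1 ≡ 1 (mod 2).
  s_2 = 1 + 1 + 0 + 0 = 2 ≡ 0 (mod 2).
  s_3 = 0 + 1 + 0 + 0 = 1 ≡ 1 (mod 2).
s = (1, 0, 1)^T — this equals column 5 of H (binary 101), so error is at position 5.
Correct: flip bit 5 of r = 0111000 to get c = 0111100.


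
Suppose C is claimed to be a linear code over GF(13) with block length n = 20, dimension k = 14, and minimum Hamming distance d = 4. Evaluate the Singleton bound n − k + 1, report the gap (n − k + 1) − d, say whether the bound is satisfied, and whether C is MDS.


Singleton RHS = n − k + 1 = 7, slack = 3, bound satisfied, not MDS.

Singleton bound: d ≤ n − k + 1.
Here n = 20, k = 14, so n − k + 1 = 7.
Given d = 4, check d ≤ 7: YES.
Slack = (n − k + 1) − d = 3.
The code is NOT MDS (slack = 3 > 0).
Description: the claimed parameters are [20, 14, 4]_13; such a code would be non-MDS.


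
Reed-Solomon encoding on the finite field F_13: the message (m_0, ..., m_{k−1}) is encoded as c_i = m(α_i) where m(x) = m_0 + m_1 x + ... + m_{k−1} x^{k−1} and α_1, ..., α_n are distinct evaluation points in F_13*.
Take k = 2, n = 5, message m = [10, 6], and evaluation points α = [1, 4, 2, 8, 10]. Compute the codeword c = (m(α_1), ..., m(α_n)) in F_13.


c = [3, 8, 9, 6, 5]

Message polynomial: m(x) = 10 + 6·x (mod 13).
For each evaluation point α_i, compute m(α_i) mod 13:
  α_1 = 1: Horner steps 6 → 3, so m(1) = 3.
  α_2 = 4: Horner steps 6 → 8, so m(4) = 8.
  α_3 = 2: Horner steps 6 → 9, so m(2) = 9.
  α_4 = 8: Horner steps 6 → 6, so m(8) = 6.
  α_5 = 10: Horner steps 6 → 5, so m(10) = 5.
Codeword c = [3, 8, 9, 6, 5] ∈ F_13^5.
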